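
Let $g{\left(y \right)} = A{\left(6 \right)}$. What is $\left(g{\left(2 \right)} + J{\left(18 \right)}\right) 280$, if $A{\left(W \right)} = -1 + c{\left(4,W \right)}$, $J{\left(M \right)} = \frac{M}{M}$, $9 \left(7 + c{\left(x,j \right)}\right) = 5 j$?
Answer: $- \frac{3080}{3} \approx -1026.7$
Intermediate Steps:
$c{\left(x,j \right)} = -7 + \frac{5 j}{9}$
$J{\left(M \right)} = 1$
$A{\left(W \right)} = -8 + \frac{5 W}{9}$ ($A{\left(W \right)} = -1 + \left(-7 + \frac{5 W}{9}\right) = -8 + \frac{5 W}{9}$)
$g{\left(y \right)} = - \frac{14}{3}$ ($g{\left(y \right)} = -8 + \frac{5}{9} \cdot 6 = -8 + \frac{10}{3} = - \frac{14}{3}$)
$\left(g{\left(2 \right)} + J{\left(18 \right)}\right) 280 = \left(- \frac{14}{3} + 1\right) 280 = \left(- \frac{11}{3}\right) 280 = - \frac{3080}{3}$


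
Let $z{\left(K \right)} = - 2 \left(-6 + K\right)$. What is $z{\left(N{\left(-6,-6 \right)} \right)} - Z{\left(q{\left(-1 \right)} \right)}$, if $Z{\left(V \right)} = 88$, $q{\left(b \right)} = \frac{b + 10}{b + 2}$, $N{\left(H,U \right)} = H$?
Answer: $-64$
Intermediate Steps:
$q{\left(b \right)} = \frac{10 + b}{2 + b}$
$z{\left(K \right)} = 12 - 2 K$
$z{\left(N{\left(-6,-6 \right)} \right)} - Z{\left(q{\left(-1 \right)} \right)} = \left(12 - -12\right) - 88 = \left(12 + 12\right) - 88 = 24 - 88 = -64$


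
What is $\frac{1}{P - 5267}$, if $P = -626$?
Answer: $- \frac{1}{5893} \approx -0.00016969$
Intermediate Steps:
$\frac{1}{P - 5267} = \frac{1}{-626 - 5267} = \frac{1}{-5893} = - \frac{1}{5893}$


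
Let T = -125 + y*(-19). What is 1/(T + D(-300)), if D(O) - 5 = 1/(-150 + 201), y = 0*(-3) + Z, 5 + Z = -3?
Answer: 51/1633 ≈ 0.031231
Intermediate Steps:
Z = -8 (Z = -5 - 3 = -8)
y = -8 (y = 0*(-3) - 8 = 0 - 8 = -8)
D(O) = 256/51 (D(O) = 5 + 1/(-150 + 201) = 5 + 1/51 = 256/51)
T = 27 (T = -125 - 8*(-19) = -125 + 152 = 27)
1/(T + D(-300)) = 1/(27 + 256/51) = 1/(1633/51) = 51/1633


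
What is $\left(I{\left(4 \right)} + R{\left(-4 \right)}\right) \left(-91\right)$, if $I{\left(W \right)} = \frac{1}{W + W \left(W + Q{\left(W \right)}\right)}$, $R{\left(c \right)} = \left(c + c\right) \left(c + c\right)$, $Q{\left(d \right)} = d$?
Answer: $- \frac{209755}{36} \approx -5826.5$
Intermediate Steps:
$R{\left(c \right)} = 4 c^{2}$ ($R{\left(c \right)} = 2 c 2 c = 4 c^{2}$)
$I{\left(W \right)} = \frac{1}{W + 2 W^{2}}$ ($I{\left(W \right)} = \frac{1}{W + W \left(W + W\right)} = \frac{1}{W + W 2 W} = \frac{1}{W + 2 W^{2}}$)
$\left(I{\left(4 \right)} + R{\left(-4 \right)}\right) \left(-91\right) = \left(\frac{1}{4 \left(1 + 2 \cdot 4\right)} + 4 \left(-4\right)^{2}\right) \left(-91\right) = \left(\frac{1}{4 \left(1 + 8\right)} + 4 \cdot 16\right) \left(-91\right) = \left(\frac{1}{4 \cdot 9} + 64\right) \left(-91\right) = \left(\frac{1}{4} \cdot \frac{1}{9} + 64\right) \left(-91\right) = \left(\frac{1}{36} + 64\right) \left(-91\right) = \frac{2305}{36} \left(-91\right) = - \frac{209755}{36}$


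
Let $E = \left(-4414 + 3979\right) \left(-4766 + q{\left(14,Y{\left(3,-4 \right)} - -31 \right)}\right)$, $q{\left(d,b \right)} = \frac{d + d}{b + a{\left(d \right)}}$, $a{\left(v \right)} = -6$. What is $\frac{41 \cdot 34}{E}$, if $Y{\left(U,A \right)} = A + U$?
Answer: $\frac{2788}{4145405} \approx 0.00067255$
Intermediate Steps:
$q{\left(d,b \right)} = \frac{2 d}{-6 + b}$ ($q{\left(d,b \right)} = \frac{d + d}{b - 6} = \frac{2 d}{-6 + b}$)
$E = \frac{4145405}{2}$ ($E = \left(-4414 + 3979\right) \left(-4766 + 2 \cdot 14 \frac{1}{-6 + \left(\left(-4 + 3\right) - -31\right)}\right) = - 435 \left(-4766 + 2 \cdot 14 \frac{1}{-6 + \left(-1 + 31\right)}\right) = - 435 \left(-4766 + 2 \cdot 14 \frac{1}{-6 + 30}\right) = - 435 \left(-4766 + 2 \cdot 14 \cdot \frac{1}{24}\right) = - 435 \left(-4766 + \frac{7}{6}\right) = \left(-435\right) \left(- \frac{28589}{6}\right) = \frac{4145405}{2} \approx 2.0727 \cdot 10^{6}$)
$\frac{41 \cdot 34}{E} = \frac{41 \cdot 34}{\frac{4145405}{2}} = 1394 \cdot \frac{2}{4145405} = \frac{2788}{4145405}$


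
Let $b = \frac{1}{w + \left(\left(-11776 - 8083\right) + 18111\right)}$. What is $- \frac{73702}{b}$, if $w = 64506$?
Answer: $-4625390116$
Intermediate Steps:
$b = \frac{1}{62758}$ ($b = \frac{1}{64506 + \left(\left(-11776 - 8083\right) + 18111\right)} = \frac{1}{64506 + \left(-19859 + 18111\right)} = \frac{1}{64506 - 1748} = \frac{1}{62758} \approx 1.5934 \cdot 10^{-5}$)
$- \frac{73702}{b} = - 73702 \frac{1}{\frac{1}{62758}} = \left(-73702\right) 62758 = -4625390116$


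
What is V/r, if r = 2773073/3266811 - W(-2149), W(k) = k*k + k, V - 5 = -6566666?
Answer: 21452040388071/15079766677099 ≈ 1.4226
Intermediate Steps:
V = -6566661 (V = 5 - 6566666 = -6566661)
W(k) = k + k² (W(k) = k² + k = k + k²)
r = -15079766677099/3266811 (r = 2773073/3266811 - (-2149)*(1 - 2149) = 2773073*(1/3266811) - (-2149)*(-2148) = 2773073/3266811 - 1*4616052 = 2773073/3266811 - 4616052 = -15079766677099/3266811 ≈ -4.6160e+6)
V/r = -6566661/(-15079766677099/3266811) = -6566661*(-3266811/15079766677099) = 21452040388071/15079766677099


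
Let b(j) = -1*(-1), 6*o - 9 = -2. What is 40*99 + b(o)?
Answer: 3961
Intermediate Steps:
o = 7/6 (o = 3/2 + (⅙)*(-2) = 3/2 - ⅓ = 7/6 ≈ 1.1667)
b(j) = 1
40*99 + b(o) = 40*99 + 1 = 3960 + 1 = 3961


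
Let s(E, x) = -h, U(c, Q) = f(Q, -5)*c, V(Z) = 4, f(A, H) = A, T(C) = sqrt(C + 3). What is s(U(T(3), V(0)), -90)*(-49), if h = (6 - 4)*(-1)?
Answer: -98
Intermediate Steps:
T(C) = sqrt(3 + C)
U(c, Q) = Q*c
h = -2 (h = 2*(-1) = -2)
s(E, x) = 2 (s(E, x) = -1*(-2) = 2)
s(U(T(3), V(0)), -90)*(-49) = 2*(-49) = -98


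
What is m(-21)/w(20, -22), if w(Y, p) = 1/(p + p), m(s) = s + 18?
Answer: 132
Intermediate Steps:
m(s) = 18 + s
w(Y, p) = 1/(2*p)
m(-21)/w(20, -22) = (18 - 21)/(((½)/(-22))) = -3/((½)*(-1/22)) = -3/(-1/44) = -3*(-44) = 132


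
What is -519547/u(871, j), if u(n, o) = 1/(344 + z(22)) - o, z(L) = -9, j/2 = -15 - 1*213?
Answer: -24864035/21823 ≈ -1139.3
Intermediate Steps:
j = -456 (j = 2*(-15 - 1*213) = 2*(-15 - 213) = 2*(-228) = -456)
u(n, o) = 1/335 - o (u(n, o) = 1/(344 - 9) - o = 1/335 - o)
-519547/u(871, j) = -519547/(1/335 - 1*(-456)) = -519547/(1/335 + 456) = -519547/152761/335 = -519547*335/152761 = -24864035/21823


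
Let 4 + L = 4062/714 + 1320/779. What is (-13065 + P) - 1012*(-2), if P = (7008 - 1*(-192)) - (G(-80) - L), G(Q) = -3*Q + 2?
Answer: -378184524/92701 ≈ -4079.6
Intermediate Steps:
L = 313659/92701 (L = -4 + (4062/714 + 1320/779) = -4 + (4062*(1/714) + 1320*(1/779)) = -4 + (677/119 + 1320/779) = -4 + 684463/92701 = 313659/92701 ≈ 3.3836)
G(Q) = 2 - 3*Q
P = 645327217/92701 (P = (7008 - 1*(-192)) - ((2 - 3*(-80)) - 1*313659/92701) = (7008 + 192) - ((2 + 240) - 313659/92701) = 7200 - (242 - 313659/92701) = 7200 - 1*22119983/92701 = 7200 - 22119983/92701 = 645327217/92701 ≈ 6961.4)
(-13065 + P) - 1012*(-2) = (-13065 + 645327217/92701) - 1012*(-2) = -565811348/92701 + 2024 = -378184524/92701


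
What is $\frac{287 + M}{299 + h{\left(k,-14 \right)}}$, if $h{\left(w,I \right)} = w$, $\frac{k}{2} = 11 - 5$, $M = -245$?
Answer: $\frac{42}{311} \approx 0.13505$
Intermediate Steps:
$k = 12$ ($k = 2 \left(11 - 5\right) = 2 \cdot 6 = 12$)
$\frac{287 + M}{299 + h{\left(k,-14 \right)}} = \frac{287 - 245}{299 + 12} = \frac{42}{311}$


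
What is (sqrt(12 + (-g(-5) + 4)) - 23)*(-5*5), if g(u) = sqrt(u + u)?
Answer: 575 - 25*sqrt(16 - I*sqrt(10)) ≈ 474.52 + 9.8347*I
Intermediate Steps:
g(u) = sqrt(2)*sqrt(u) (g(u) = sqrt(2*u) = sqrt(2)*sqrt(u))
(sqrt(12 + (-g(-5) + 4)) - 23)*(-5*5) = (sqrt(12 + (-sqrt(2)*sqrt(-5) + 4)) - 23)*(-5*5) = (sqrt(12 + (-sqrt(2)*I*sqrt(5) + 4)) - 23)*(-25) = (sqrt(12 + (-I*sqrt(10) + 4)) - 23)*(-25) = (sqrt(12 + (4 - I*sqrt(10))) - 23)*(-25) = (sqrt(16 - I*sqrt(10)) - 23)*(-25) = (-23 + sqrt(16 - I*sqrt(10)))*(-25) = 575 - 25*sqrt(16 - I*sqrt(10))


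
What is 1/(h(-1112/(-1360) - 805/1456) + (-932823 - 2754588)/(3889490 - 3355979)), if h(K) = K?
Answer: -184950480/1229334539 ≈ -0.15045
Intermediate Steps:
1/(h(-1112/(-1360) - 805/1456) + (-932823 - 2754588)/(3889490 - 3355979)) = 1/((-1112/(-1360) - 805/1456) + (-932823 - 2754588)/(3889490 - 3355979)) = 1/((-1112*(-1/1360) - 805*1/1456) - 3687411/533511) = 1/((139/170 - 115/208) - 3687411*1/533511) = 1/(4681/17680 - 1229137/177837) = 1/(-1229334539/184950480) = -184950480/1229334539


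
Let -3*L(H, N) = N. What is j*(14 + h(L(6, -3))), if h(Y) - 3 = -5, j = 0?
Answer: 0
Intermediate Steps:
L(H, N) = -N/3
h(Y) = -2 (h(Y) = 3 - 5 = -2)
j*(14 + h(L(6, -3))) = 0*(14 - 2) = 0*12 = 0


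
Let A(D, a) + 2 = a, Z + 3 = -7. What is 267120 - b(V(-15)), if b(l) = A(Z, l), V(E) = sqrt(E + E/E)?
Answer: 267122 - I*sqrt(14) ≈ 2.6712e+5 - 3.7417*I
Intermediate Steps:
V(E) = sqrt(1 + E) (V(E) = sqrt(E + 1) = sqrt(1 + E))
Z = -10 (Z = -3 - 7 = -10)
A(D, a) = -2 + a
b(l) = -2 + l
267120 - b(V(-15)) = 267120 - (-2 + sqrt(1 - 15)) = 267120 - (-2 + sqrt(-14)) = 267120 - (-2 + I*sqrt(14)) = 267120 + (2 - I*sqrt(14)) = 267122 - I*sqrt(14)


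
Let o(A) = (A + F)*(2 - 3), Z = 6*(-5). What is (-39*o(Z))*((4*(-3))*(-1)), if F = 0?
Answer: -14040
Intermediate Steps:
Z = -30
o(A) = -A (o(A) = (A + 0)*(2 - 3) = A*(-1) = -A)
(-39*o(Z))*((4*(-3))*(-1)) = (-(-39)*(-30))*((4*(-3))*(-1)) = (-39*30)*(-12*(-1)) = -1170*12 = -14040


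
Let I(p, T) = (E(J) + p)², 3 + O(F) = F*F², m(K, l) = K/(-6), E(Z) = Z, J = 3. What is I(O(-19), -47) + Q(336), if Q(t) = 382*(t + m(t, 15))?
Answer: 47152841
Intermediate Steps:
m(K, l) = -K/6 (m(K, l) = K*(-⅙) = -K/6)
O(F) = -3 + F³ (O(F) = -3 + F*F² = -3 + F³)
Q(t) = 955*t/3 (Q(t) = 382*(t - t/6) = 382*(5*t/6) = 955*t/3)
I(p, T) = (3 + p)²
I(O(-19), -47) + Q(336) = (3 + (-3 + (-19)³))² + (955/3)*336 = (3 + (-3 - 6859))² + 106960 = (3 - 6862)² + 106960 = (-6859)² + 106960 = 47045881 + 106960 = 47152841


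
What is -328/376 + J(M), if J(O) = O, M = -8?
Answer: -417/47 ≈ -8.8723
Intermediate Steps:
-328/376 + J(M) = -328/376 - 8 = -328*1/376 - 8 = -41/47 - 8 = -417/47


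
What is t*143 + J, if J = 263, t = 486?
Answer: 69761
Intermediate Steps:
t*143 + J = 486*143 + 263 = 69498 + 263 = 69761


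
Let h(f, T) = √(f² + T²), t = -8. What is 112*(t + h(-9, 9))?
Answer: -896 + 1008*√2 ≈ 529.53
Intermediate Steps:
h(f, T) = √(T² + f²)
112*(t + h(-9, 9)) = 112*(-8 + √(9² + (-9)²)) = 112*(-8 + √(81 + 81)) = 112*(-8 + √162) = 112*(-8 + 9*√2) = -896 + 1008*√2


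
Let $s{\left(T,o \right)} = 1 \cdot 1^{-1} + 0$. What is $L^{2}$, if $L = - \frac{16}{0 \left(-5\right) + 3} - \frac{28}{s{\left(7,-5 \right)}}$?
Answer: $\frac{10000}{9} \approx 1111.1$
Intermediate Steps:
$s{\left(T,o \right)} = 1$ ($s{\left(T,o \right)} = 1 \cdot 1 + 0 = 1 + 0 = 1$)
$L = - \frac{100}{3}$ ($L = - \frac{16}{0 \left(-5\right) + 3} - \frac{28}{1} = - \frac{16}{0 + 3} - 28 = - \frac{16}{3} - 28 = - \frac{100}{3} \approx -33.333$)
$L^{2} = \left(- \frac{100}{3}\right)^{2} = \frac{10000}{9}$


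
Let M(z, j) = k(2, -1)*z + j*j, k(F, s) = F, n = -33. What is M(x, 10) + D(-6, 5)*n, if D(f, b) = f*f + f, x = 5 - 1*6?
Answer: -892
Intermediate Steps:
x = -1 (x = 5 - 6 = -1)
D(f, b) = f + f**2 (D(f, b) = f**2 + f = f + f**2)
M(z, j) = j**2 + 2*z (M(z, j) = 2*z + j*j = 2*z + j**2 = j**2 + 2*z)
M(x, 10) + D(-6, 5)*n = (10**2 + 2*(-1)) - 6*(1 - 6)*(-33) = (100 - 2) - 6*(-5)*(-33) = 98 + 30*(-33) = 98 - 990 = -892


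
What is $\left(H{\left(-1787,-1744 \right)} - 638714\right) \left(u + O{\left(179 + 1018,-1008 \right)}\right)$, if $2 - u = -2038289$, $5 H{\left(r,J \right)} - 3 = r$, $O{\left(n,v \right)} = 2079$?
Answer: $-1303940888196$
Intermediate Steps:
$H{\left(r,J \right)} = \frac{3}{5} + \frac{r}{5}$
$u = 2038291$ ($u = 2 - -2038289 = 2 + 2038289 = 2038291$)
$\left(H{\left(-1787,-1744 \right)} - 638714\right) \left(u + O{\left(179 + 1018,-1008 \right)}\right) = \left(\left(\frac{3}{5} + \frac{1}{5} \left(-1787\right)\right) - 638714\right) \left(2038291 + 2079\right) = \left(\left(\frac{3}{5} - \frac{1787}{5}\right) - 638714\right) 2040370 = \left(- \frac{1784}{5} - 638714\right) 2040370 = \left(- \frac{3195354}{5}\right) 2040370 = -1303940888196$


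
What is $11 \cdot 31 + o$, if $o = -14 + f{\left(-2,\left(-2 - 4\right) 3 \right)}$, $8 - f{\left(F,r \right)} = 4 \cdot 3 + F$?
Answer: $325$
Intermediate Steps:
$f{\left(F,r \right)} = -4 - F$ ($f{\left(F,r \right)} = 8 - \left(4 \cdot 3 + F\right) = 8 - \left(12 + F\right) = -4 - F$)
$o = -16$ ($o = -14 - 2 = -16$)
$11 \cdot 31 + o = 11 \cdot 31 - 16 = 341 - 16 = 325$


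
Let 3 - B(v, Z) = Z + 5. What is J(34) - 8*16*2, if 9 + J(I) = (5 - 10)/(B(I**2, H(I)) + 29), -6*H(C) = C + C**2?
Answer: -179155/676 ≈ -265.02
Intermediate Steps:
H(C) = -C/6 - C**2/6 (H(C) = -(C + C**2)/6 = -C/6 - C**2/6)
B(v, Z) = -2 - Z (B(v, Z) = 3 - (Z + 5) = 3 - (5 + Z) = 3 + (-5 - Z) = -2 - Z)
J(I) = -9 - 5/(27 + I*(1 + I)/6) (J(I) = -9 + (5 - 10)/((-2 - (-1)*I*(1 + I)/6) + 29) = -9 - 5/((-2 + I*(1 + I)/6) + 29) = -9 - 5/(27 + I*(1 + I)/6))
J(34) - 8*16*2 = 3*(496 + 3*34*(1 + 34))/(-162 - 1*34*(1 + 34)) - 8*16*2 = 3*(496 + 3*34*35)/(-162 - 1*34*35) - 128*2 = 3*(496 + 3570)/(-162 - 1190) - 256 = 3*4066/(-1352) - 256 = 3*(-1/1352)*4066 - 256 = -6099/676 - 256 = -179155/676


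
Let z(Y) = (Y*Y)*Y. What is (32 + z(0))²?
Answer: 1024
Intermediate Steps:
z(Y) = Y³ (z(Y) = Y²*Y = Y³)
(32 + z(0))² = (32 + 0³)² = (32 + 0)² = 32² = 1024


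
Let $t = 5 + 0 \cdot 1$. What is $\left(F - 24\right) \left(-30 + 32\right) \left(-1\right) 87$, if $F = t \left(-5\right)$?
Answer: $8526$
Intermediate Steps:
$t = 5$ ($t = 5 + 0 = 5$)
$F = -25$ ($F = 5 \left(-5\right) = -25$)
$\left(F - 24\right) \left(-30 + 32\right) \left(-1\right) 87 = \left(-25 - 24\right) \left(-30 + 32\right) \left(-1\right) 87 = \left(-49\right) 2 \left(-1\right) 87 = \left(-98\right) \left(-1\right) 87 = 98 \cdot 87 = 8526$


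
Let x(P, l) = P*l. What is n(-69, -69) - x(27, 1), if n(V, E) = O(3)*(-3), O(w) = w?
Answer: -36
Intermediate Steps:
n(V, E) = -9 (n(V, E) = 3*(-3) = -9)
n(-69, -69) - x(27, 1) = -9 - 27 = -36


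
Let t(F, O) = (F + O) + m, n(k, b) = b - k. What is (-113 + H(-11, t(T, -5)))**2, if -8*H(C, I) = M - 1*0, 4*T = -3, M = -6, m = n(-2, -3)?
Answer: 201601/16 ≈ 12600.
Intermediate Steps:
m = -1 (m = -3 - 1*(-2) = -3 + 2 = -1)
T = -3/4 (T = (1/4)*(-3) = -3/4 ≈ -0.75000)
t(F, O) = -1 + F + O (t(F, O) = (F + O) - 1 = -1 + F + O)
H(C, I) = 3/4 (H(C, I) = -(-6 - 1*0)/8 = -(-6 + 0)/8 = -1/8*(-6) = 3/4)
(-113 + H(-11, t(T, -5)))**2 = (-113 + 3/4)**2 = (-449/4)**2 = 201601/16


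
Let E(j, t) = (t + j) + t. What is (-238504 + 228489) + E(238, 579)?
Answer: -8619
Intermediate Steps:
E(j, t) = j + 2*t (E(j, t) = (j + t) + t = j + 2*t)
(-238504 + 228489) + E(238, 579) = (-238504 + 228489) + (238 + 2*579) = -10015 + (238 + 1158) = -10015 + 1396 = -8619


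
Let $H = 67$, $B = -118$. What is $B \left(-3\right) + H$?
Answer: $421$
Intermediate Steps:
$B \left(-3\right) + H = \left(-118\right) \left(-3\right) + 67 = 354 + 67 = 421$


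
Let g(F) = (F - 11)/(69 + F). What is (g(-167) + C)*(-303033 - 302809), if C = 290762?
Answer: -8631689668534/49 ≈ -1.7616e+11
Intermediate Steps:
g(F) = (-11 + F)/(69 + F)
(g(-167) + C)*(-303033 - 302809) = ((-11 - 167)/(69 - 167) + 290762)*(-303033 - 302809) = (-178/(-98) + 290762)*(-605842) = (-1/98*(-178) + 290762)*(-605842) = (89/49 + 290762)*(-605842) = (14247427/49)*(-605842) = -8631689668534/49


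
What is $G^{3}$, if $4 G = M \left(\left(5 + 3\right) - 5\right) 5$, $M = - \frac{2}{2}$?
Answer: $- \frac{3375}{64} \approx -52.734$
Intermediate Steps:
$M = -1$ ($M = \left(-2\right) \frac{1}{2} = -1$)
$G = - \frac{15}{4}$ ($G = \frac{- (\left(5 + 3\right) - 5) 5}{4} = \frac{- (8 - 5) 5}{4} = \frac{\left(-1\right) 3 \cdot 5}{4} = \frac{\left(-3\right) 5}{4} = \frac{1}{4} \left(-15\right) = - \frac{15}{4} \approx -3.75$)
$G^{3} = \left(- \frac{15}{4}\right)^{3} = - \frac{3375}{64}$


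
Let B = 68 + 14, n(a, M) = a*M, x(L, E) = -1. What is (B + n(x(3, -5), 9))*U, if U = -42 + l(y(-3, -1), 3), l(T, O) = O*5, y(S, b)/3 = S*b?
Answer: -1971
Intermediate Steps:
n(a, M) = M*a
y(S, b) = 3*S*b (y(S, b) = 3*(S*b) = 3*S*b)
l(T, O) = 5*O
B = 82
U = -27 (U = -42 + 5*3 = -42 + 15 = -27)
(B + n(x(3, -5), 9))*U = (82 + 9*(-1))*(-27) = (82 - 9)*(-27) = 73*(-27) = -1971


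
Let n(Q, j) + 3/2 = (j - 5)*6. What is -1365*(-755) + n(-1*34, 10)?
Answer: 2061207/2 ≈ 1.0306e+6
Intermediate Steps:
n(Q, j) = -63/2 + 6*j (n(Q, j) = -3/2 + (j - 5)*6 = -3/2 + (-5 + j)*6 = -3/2 + (-30 + 6*j) = -63/2 + 6*j)
-1365*(-755) + n(-1*34, 10) = -1365*(-755) + (-63/2 + 6*10) = 1030575 + (-63/2 + 60) = 1030575 + 57/2 = 2061207/2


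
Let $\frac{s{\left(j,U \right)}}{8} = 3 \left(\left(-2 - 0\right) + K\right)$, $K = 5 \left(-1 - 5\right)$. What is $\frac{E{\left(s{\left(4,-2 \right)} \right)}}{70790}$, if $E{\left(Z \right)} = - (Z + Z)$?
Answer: $\frac{768}{35395} \approx 0.021698$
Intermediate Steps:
$K = -30$ ($K = 5 \left(-6\right) = -30$)
$s{\left(j,U \right)} = -768$ ($s{\left(j,U \right)} = 8 \cdot 3 \left(\left(-2 - 0\right) - 30\right) = 8 \cdot 3 \left(\left(-2 + 0\right) - 30\right) = 8 \cdot 3 \left(-2 - 30\right) = 8 \cdot 3 \left(-32\right) = 8 \left(-96\right) = -768$)
$E{\left(Z \right)} = - 2 Z$
$\frac{E{\left(s{\left(4,-2 \right)} \right)}}{70790} = \frac{\left(-2\right) \left(-768\right)}{70790} = 1536 \cdot \frac{1}{70790} = \frac{768}{35395}$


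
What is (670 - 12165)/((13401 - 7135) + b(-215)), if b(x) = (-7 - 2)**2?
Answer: -1045/577 ≈ -1.8111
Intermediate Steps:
b(x) = 81 (b(x) = (-9)**2 = 81)
(670 - 12165)/((13401 - 7135) + b(-215)) = (670 - 12165)/((13401 - 7135) + 81) = -11495/(6266 + 81) = -11495/6347 = -11495*1/6347 = -1045/577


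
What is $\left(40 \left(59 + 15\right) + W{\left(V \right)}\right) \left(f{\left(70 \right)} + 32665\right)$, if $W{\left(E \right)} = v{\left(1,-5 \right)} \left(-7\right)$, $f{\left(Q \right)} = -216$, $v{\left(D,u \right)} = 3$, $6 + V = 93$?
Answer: $95367611$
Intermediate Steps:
$V = 87$ ($V = -6 + 93 = 87$)
$W{\left(E \right)} = -21$ ($W{\left(E \right)} = 3 \left(-7\right) = -21$)
$\left(40 \left(59 + 15\right) + W{\left(V \right)}\right) \left(f{\left(70 \right)} + 32665\right) = \left(40 \left(59 + 15\right) - 21\right) \left(-216 + 32665\right) = \left(40 \cdot 74 - 21\right) 32449 = \left(2960 - 21\right) 32449 = 2939 \cdot 32449 = 95367611$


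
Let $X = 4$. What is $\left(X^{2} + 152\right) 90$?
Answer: $15120$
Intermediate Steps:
$\left(X^{2} + 152\right) 90 = \left(4^{2} + 152\right) 90 = \left(16 + 152\right) 90 = 168 \cdot 90 = 15120$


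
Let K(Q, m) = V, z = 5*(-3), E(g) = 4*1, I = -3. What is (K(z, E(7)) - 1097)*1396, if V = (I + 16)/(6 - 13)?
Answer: -10738032/7 ≈ -1.5340e+6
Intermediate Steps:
E(g) = 4
z = -15
V = -13/7 (V = (-3 + 16)/(6 - 13) = 13/(-7) = 13*(-⅐) = -13/7 ≈ -1.8571)
K(Q, m) = -13/7
(K(z, E(7)) - 1097)*1396 = (-13/7 - 1097)*1396 = -7692/7*1396 = -10738032/7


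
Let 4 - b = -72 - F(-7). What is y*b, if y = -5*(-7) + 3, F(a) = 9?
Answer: 3230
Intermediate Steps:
y = 38 (y = 35 + 3 = 38)
b = 85 (b = 4 - (-72 - 1*9) = 4 - (-72 - 9) = 4 - 1*(-81) = 4 + 81 = 85)
y*b = 38*85 = 3230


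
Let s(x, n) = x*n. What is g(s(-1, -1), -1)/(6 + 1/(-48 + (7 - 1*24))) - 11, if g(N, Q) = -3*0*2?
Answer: -11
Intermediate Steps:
s(x, n) = n*x
g(N, Q) = 0 (g(N, Q) = 0*2 = 0)
g(s(-1, -1), -1)/(6 + 1/(-48 + (7 - 1*24))) - 11 = 0/(6 + 1/(-48 + (7 - 1*24))) - 11 = 0/(6 + 1/(-48 + (7 - 24))) - 11 = 0/(6 + 1/(-48 - 17)) - 11 = 0/(6 + 1/(-65)) - 11 = 0/(6 - 1/65) - 11 = 0/(389/65) - 11 = (65/389)*0 - 11 = 0 - 11 = -11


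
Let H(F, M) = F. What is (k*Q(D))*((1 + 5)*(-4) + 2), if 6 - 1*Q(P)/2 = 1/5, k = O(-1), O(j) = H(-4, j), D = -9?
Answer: 5104/5 ≈ 1020.8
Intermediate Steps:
O(j) = -4
k = -4
Q(P) = 58/5 (Q(P) = 12 - 2/5 = 12 - 2*⅕ = 12 - ⅖ = 58/5)
(k*Q(D))*((1 + 5)*(-4) + 2) = (-4*58/5)*((1 + 5)*(-4) + 2) = -232*(6*(-4) + 2)/5 = -232*(-24 + 2)/5 = -232/5*(-22) = 5104/5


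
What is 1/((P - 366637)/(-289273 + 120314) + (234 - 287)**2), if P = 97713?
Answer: 168959/474874755 ≈ 0.00035580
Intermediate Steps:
1/((P - 366637)/(-289273 + 120314) + (234 - 287)**2) = 1/((97713 - 366637)/(-289273 + 120314) + (234 - 287)**2) = 1/(-268924/(-168959) + (-53)**2) = 1/(-268924*(-1/168959) + 2809) = 1/(268924/168959 + 2809) = 1/(474874755/168959) = 168959/474874755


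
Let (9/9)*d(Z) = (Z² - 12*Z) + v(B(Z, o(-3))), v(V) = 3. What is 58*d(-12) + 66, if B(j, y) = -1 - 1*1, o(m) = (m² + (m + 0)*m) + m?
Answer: 16944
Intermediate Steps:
o(m) = m + 2*m² (o(m) = (m² + m*m) + m = (m² + m²) + m = 2*m² + m = m + 2*m²)
B(j, y) = -2 (B(j, y) = -1 - 1 = -2)
d(Z) = 3 + Z² - 12*Z (d(Z) = (Z² - 12*Z) + 3 = 3 + Z² - 12*Z)
58*d(-12) + 66 = 58*(3 + (-12)² - 12*(-12)) + 66 = 58*(3 + 144 + 144) + 66 = 58*291 + 66 = 16878 + 66 = 16944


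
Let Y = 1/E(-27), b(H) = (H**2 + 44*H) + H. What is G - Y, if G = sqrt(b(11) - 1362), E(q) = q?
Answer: 1/27 + I*sqrt(746) ≈ 0.037037 + 27.313*I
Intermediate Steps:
b(H) = H**2 + 45*H
Y = -1/27 (Y = 1/(-27) = -1/27 ≈ -0.037037)
G = I*sqrt(746) (G = sqrt(11*(45 + 11) - 1362) = sqrt(11*56 - 1362) = sqrt(616 - 1362) = sqrt(-746) = I*sqrt(746) ≈ 27.313*I)
G - Y = I*sqrt(746) - 1*(-1/27) = I*sqrt(746) + 1/27 = 1/27 + I*sqrt(746)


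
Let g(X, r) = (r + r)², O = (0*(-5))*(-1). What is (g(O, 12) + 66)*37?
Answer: 23754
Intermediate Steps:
O = 0 (O = 0*(-1) = 0)
g(X, r) = 4*r² (g(X, r) = (2*r)² = 4*r²)
(g(O, 12) + 66)*37 = (4*12² + 66)*37 = (4*144 + 66)*37 = (576 + 66)*37 = 642*37 = 23754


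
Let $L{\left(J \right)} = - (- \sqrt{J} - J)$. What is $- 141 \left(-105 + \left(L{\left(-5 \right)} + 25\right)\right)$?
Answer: $11985 - 141 i \sqrt{5} \approx 11985.0 - 315.29 i$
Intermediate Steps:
$L{\left(J \right)} = J + \sqrt{J}$ ($L{\left(J \right)} = - (- J - \sqrt{J}) = J + \sqrt{J}$)
$- 141 \left(-105 + \left(L{\left(-5 \right)} + 25\right)\right) = - 141 \left(-105 + \left(\left(-5 + \sqrt{-5}\right) + 25\right)\right) = - 141 \left(-105 + \left(\left(-5 + i \sqrt{5}\right) + 25\right)\right) = - 141 \left(-105 + \left(20 + i \sqrt{5}\right)\right) = - 141 \left(-85 + i \sqrt{5}\right) = 11985 - 141 i \sqrt{5}$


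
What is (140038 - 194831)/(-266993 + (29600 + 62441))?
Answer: 54793/174952 ≈ 0.31319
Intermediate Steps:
(140038 - 194831)/(-266993 + (29600 + 62441)) = -54793/(-266993 + 92041) = -54793/(-174952) = -54793*(-1/174952) = 54793/174952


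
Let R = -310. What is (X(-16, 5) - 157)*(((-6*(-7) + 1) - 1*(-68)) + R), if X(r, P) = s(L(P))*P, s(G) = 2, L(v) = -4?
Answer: 29253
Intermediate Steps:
X(r, P) = 2*P
(X(-16, 5) - 157)*(((-6*(-7) + 1) - 1*(-68)) + R) = (2*5 - 157)*(((-6*(-7) + 1) - 1*(-68)) - 310) = (10 - 157)*(((42 + 1) + 68) - 310) = -147*((43 + 68) - 310) = -147*(111 - 310) = -147*(-199) = 29253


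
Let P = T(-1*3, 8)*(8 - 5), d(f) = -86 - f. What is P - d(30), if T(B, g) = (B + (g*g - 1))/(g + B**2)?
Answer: 2152/17 ≈ 126.59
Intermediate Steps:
T(B, g) = (-1 + B + g**2)/(g + B**2) (T(B, g) = (B + (g**2 - 1))/(g + B**2) = (B + (-1 + g**2))/(g + B**2) = (-1 + B + g**2)/(g + B**2))
P = 180/17 (P = ((-1 - 1*3 + 8**2)/(8 + (-1*3)**2))*(8 - 5) = ((-1 - 3 + 64)/(8 + (-3)**2))*3 = (60/(8 + 9))*3 = (60/17)*3 = 180/17 ≈ 10.588)
P - d(30) = 180/17 - (-86 - 1*30) = 180/17 - (-86 - 30) = 180/17 - 1*(-116) = 180/17 + 116 = 2152/17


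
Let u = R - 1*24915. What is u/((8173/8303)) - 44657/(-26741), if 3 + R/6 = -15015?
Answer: -2321659260488/19868563 ≈ -1.1685e+5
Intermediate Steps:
R = -90108 (R = -18 + 6*(-15015) = -18 - 90090 = -90108)
u = -115023 (u = -90108 - 1*24915 = -90108 - 24915 = -115023)
u/((8173/8303)) - 44657/(-26741) = -115023/(8173/8303) - 44657/(-26741) = -115023/(8173*(1/8303)) - 44657*(-1/26741) = -115023/8173/8303 + 44657/26741 = -115023*8303/8173 + 44657/26741 = -955035969/8173 + 44657/26741 = -2321659260488/19868563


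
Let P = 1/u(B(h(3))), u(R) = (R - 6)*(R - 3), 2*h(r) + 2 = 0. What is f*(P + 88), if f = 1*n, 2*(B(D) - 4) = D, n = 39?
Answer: 17004/5 ≈ 3400.8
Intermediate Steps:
h(r) = -1 (h(r) = -1 + (½)*0 = -1 + 0 = -1)
B(D) = 4 + D/2
u(R) = (-6 + R)*(-3 + R)
f = 39 (f = 1*39 = 39)
P = -⅘ (P = 1/(18 + (4 + (½)*(-1))² - 9*(4 + (½)*(-1))) = 1/(18 + (4 - ½)² - 9*(4 - ½)) = 1/(18 + (7/2)² - 9*7/2) = 1/(18 + 49/4 - 63/2) = 1/(-5/4) = -⅘ ≈ -0.80000)
f*(P + 88) = 39*(-⅘ + 88) = 39*(436/5) = 17004/5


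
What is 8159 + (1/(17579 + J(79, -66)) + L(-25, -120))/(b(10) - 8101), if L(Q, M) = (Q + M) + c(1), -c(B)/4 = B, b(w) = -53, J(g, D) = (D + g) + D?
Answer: 1165980857009/142907004 ≈ 8159.0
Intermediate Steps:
J(g, D) = g + 2*D
c(B) = -4*B
L(Q, M) = -4 + M + Q (L(Q, M) = (Q + M) - 4*1 = (M + Q) - 4 = -4 + M + Q)
8159 + (1/(17579 + J(79, -66)) + L(-25, -120))/(b(10) - 8101) = 8159 + (1/(17579 + (79 + 2*(-66))) + (-4 - 120 - 25))/(-53 - 8101) = 8159 + (1/(17579 + (79 - 132)) - 149)/(-8154) = 8159 + (1/(17579 - 53) - 149)*(-1/8154) = 8159 + (1/17526 - 149)*(-1/8154) = 8159 - 2611373/17526*(-1/8154) = 8159 + 2611373/142907004 = 1165980857009/142907004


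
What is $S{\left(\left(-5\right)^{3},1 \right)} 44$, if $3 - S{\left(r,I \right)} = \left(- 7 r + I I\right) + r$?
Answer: $-32912$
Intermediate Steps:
$S{\left(r,I \right)} = 3 - I^{2} + 6 r$ ($S{\left(r,I \right)} = 3 - \left(\left(- 7 r + I I\right) + r\right) = 3 - \left(\left(- 7 r + I^{2}\right) + r\right) = 3 - \left(\left(I^{2} - 7 r\right) + r\right) = 3 - \left(I^{2} - 6 r\right) = 3 - I^{2} + 6 r$)
$S{\left(\left(-5\right)^{3},1 \right)} 44 = \left(3 - 1^{2} + 6 \left(-5\right)^{3}\right) 44 = \left(3 - 1 + 6 \left(-125\right)\right) 44 = \left(3 - 1 - 750\right) 44 = \left(-748\right) 44 = -32912$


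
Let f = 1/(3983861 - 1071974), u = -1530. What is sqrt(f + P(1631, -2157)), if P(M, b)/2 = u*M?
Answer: I*sqrt(4701992295412117717)/970629 ≈ 2234.0*I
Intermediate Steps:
P(M, b) = -3060*M (P(M, b) = 2*(-1530*M) = -3060*M)
f = 1/2911887 ≈ 3.4342e-7
sqrt(f + P(1631, -2157)) = sqrt(1/2911887 - 3060*1631) = sqrt(1/2911887 - 4990860) = sqrt(-14532820352819/2911887) = I*sqrt(4701992295412117717)/970629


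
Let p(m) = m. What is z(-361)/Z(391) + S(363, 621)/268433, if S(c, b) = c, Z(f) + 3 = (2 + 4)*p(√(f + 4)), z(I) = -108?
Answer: -826401/38532337 - 72*√395/1579 ≈ -0.92770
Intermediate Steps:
Z(f) = -3 + 6*√(4 + f) (Z(f) = -3 + (2 + 4)*√(f + 4) = -3 + 6*√(4 + f))
z(-361)/Z(391) + S(363, 621)/268433 = -108/(-3 + 6*√(4 + 391)) + 363/268433 = -108/(-3 + 6*√395) + 363*(1/268433) = -108/(-3 + 6*√395) + 33/24403 = 33/24403 - 108/(-3 + 6*√395)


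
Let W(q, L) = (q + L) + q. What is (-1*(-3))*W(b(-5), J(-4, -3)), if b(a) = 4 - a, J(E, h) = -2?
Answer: 48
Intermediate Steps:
W(q, L) = L + 2*q (W(q, L) = (L + q) + q = L + 2*q)
(-1*(-3))*W(b(-5), J(-4, -3)) = (-1*(-3))*(-2 + 2*(4 - 1*(-5))) = 3*(-2 + 2*(4 + 5)) = 3*(-2 + 2*9) = 3*(-2 + 18) = 3*16 = 48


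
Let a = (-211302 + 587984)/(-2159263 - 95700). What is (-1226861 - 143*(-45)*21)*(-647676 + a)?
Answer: 1594450312488448420/2254963 ≈ 7.0709e+11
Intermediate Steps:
a = -376682/2254963 (a = 376682/(-2254963) = 376682*(-1/2254963) = -376682/2254963 ≈ -0.16705)
(-1226861 - 143*(-45)*21)*(-647676 + a) = (-1226861 - 143*(-45)*21)*(-647676 - 376682/2254963) = (-1226861 + 6435*21)*(-1460485792670/2254963) = (-1226861 + 135135)*(-1460485792670/2254963) = -1091726*(-1460485792670/2254963) = 1594450312488448420/2254963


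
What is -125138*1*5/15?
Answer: -125138/3 ≈ -41713.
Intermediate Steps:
-125138*1*5/15 = -625690/15 = -125138*⅓ = -125138/3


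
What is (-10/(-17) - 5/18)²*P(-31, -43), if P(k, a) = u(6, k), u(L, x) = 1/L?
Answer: 9025/561816 ≈ 0.016064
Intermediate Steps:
P(k, a) = ⅙ (P(k, a) = 1/6 = ⅙)
(-10/(-17) - 5/18)²*P(-31, -43) = (-10/(-17) - 5/18)²*(⅙) = (-10*(-1/17) - 5*1/18)²*(⅙) = (10/17 - 5/18)²*(⅙) = (95/306)²*(⅙) = (9025/93636)*(⅙) = 9025/561816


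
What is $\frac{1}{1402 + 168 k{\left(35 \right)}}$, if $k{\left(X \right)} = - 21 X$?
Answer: $- \frac{1}{122078} \approx -8.1915 \cdot 10^{-6}$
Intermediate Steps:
$\frac{1}{1402 + 168 k{\left(35 \right)}} = \frac{1}{1402 + 168 \left(\left(-21\right) 35\right)} = \frac{1}{1402 + 168 \left(-735\right)} = \frac{1}{1402 - 123480} = \frac{1}{-122078} = - \frac{1}{122078}$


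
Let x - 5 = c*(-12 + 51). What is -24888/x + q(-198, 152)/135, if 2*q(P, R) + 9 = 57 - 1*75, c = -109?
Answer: 122317/21230 ≈ 5.7615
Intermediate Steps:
q(P, R) = -27/2 (q(P, R) = -9/2 + (57 - 1*75)/2 = -9/2 + (57 - 75)/2 = -9/2 + (½)*(-18) = -9/2 - 9 = -27/2)
x = -4246 (x = 5 - 109*(-12 + 51) = 5 - 109*39 = 5 - 4251 = -4246)
-24888/x + q(-198, 152)/135 = -24888/(-4246) - 27/2/135 = -24888*(-1/4246) - 27/2*1/135 = 12444/2123 - ⅒ = 122317/21230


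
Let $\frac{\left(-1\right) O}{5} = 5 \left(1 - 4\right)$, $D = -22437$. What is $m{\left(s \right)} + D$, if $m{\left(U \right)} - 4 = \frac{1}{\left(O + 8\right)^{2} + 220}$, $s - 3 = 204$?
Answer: $- \frac{159476196}{7109} \approx -22433.0$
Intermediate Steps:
$O = 75$ ($O = - 5 \cdot 5 \left(1 - 4\right) = - 5 \cdot 5 \left(-3\right) = \left(-5\right) \left(-15\right) = 75$)
$s = 207$ ($s = 3 + 204 = 207$)
$m{\left(U \right)} = \frac{28437}{7109}$ ($m{\left(U \right)} = 4 + \frac{1}{\left(75 + 8\right)^{2} + 220} = 4 + \frac{1}{83^{2} + 220} = 4 + \frac{1}{6889 + 220} = 4 + \frac{1}{7109} = \frac{28437}{7109}$)
$m{\left(s \right)} + D = \frac{28437}{7109} - 22437 = - \frac{159476196}{7109}$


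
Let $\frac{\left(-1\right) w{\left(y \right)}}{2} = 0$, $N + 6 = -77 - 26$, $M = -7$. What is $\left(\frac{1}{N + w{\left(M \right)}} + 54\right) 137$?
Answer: $\frac{806245}{109} \approx 7396.7$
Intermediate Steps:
$N = -109$ ($N = -6 - 103 = -109$)
$w{\left(y \right)} = 0$ ($w{\left(y \right)} = \left(-2\right) 0 = 0$)
$\left(\frac{1}{N + w{\left(M \right)}} + 54\right) 137 = \left(\frac{1}{-109 + 0} + 54\right) 137 = \left(\frac{1}{-109} + 54\right) 137 = \left(- \frac{1}{109} + 54\right) 137 = \frac{5885}{109} \cdot 137 = \frac{806245}{109}$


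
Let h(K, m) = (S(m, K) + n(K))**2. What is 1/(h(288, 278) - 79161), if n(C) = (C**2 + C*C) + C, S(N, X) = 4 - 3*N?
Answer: 1/27339220555 ≈ 3.6577e-11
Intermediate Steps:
n(C) = C + 2*C**2 (n(C) = (C**2 + C**2) + C = 2*C**2 + C = C + 2*C**2)
h(K, m) = (4 - 3*m + K*(1 + 2*K))**2 (h(K, m) = ((4 - 3*m) + K*(1 + 2*K))**2 = (4 - 3*m + K*(1 + 2*K))**2)
1/(h(288, 278) - 79161) = 1/((4 - 3*278 + 288*(1 + 2*288))**2 - 79161) = 1/((4 - 834 + 288*(1 + 576))**2 - 79161) = 1/((4 - 834 + 288*577)**2 - 79161) = 1/((4 - 834 + 166176)**2 - 79161) = 1/(165346**2 - 79161) = 1/(27339299716 - 79161) = 1/27339220555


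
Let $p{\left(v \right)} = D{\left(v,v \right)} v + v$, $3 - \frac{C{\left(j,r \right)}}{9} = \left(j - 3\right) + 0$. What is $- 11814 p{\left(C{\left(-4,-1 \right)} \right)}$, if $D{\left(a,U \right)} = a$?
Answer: $-96756660$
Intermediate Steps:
$C{\left(j,r \right)} = 54 - 9 j$ ($C{\left(j,r \right)} = 27 - 9 \left(\left(j - 3\right) + 0\right) = 27 - 9 \left(\left(-3 + j\right) + 0\right) = 27 - 9 \left(-3 + j\right) = 27 - \left(-27 + 9 j\right) = 54 - 9 j$)
$p{\left(v \right)} = v + v^{2}$ ($p{\left(v \right)} = v v + v = v^{2} + v = v + v^{2}$)
$- 11814 p{\left(C{\left(-4,-1 \right)} \right)} = - 11814 \left(54 - -36\right) \left(1 + \left(54 - -36\right)\right) = - 11814 \left(54 + 36\right) \left(1 + \left(54 + 36\right)\right) = - 11814 \cdot 90 \left(1 + 90\right) = - 11814 \cdot 90 \cdot 91 = \left(-11814\right) 8190 = -96756660$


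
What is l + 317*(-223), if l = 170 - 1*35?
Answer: -70556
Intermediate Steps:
l = 135 (l = 170 - 35 = 135)
l + 317*(-223) = 135 + 317*(-223) = 135 - 70691 = -70556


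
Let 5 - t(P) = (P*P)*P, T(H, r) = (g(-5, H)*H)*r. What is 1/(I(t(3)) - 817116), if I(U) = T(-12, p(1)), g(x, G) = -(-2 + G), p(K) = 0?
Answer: -1/817116 ≈ -1.2238e-6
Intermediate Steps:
g(x, G) = 2 - G
T(H, r) = H*r*(2 - H) (T(H, r) = ((2 - H)*H)*r = (H*(2 - H))*r = H*r*(2 - H))
t(P) = 5 - P³ (t(P) = 5 - P*P*P = 5 - P²*P = 5 - P³)
I(U) = 0 (I(U) = -12*0*(2 - 1*(-12)) = -12*0*(2 + 12) = -12*0*14 = 0)
1/(I(t(3)) - 817116) = 1/(0 - 817116) = 1/(-817116) = -1/817116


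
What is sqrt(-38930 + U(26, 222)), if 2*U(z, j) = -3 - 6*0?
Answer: I*sqrt(155726)/2 ≈ 197.31*I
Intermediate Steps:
U(z, j) = -3/2 (U(z, j) = (-3 - 6*0)/2 = (-3 + 0)/2 = (1/2)*(-3) = -3/2)
sqrt(-38930 + U(26, 222)) = sqrt(-38930 - 3/2) = sqrt(-77863/2) = I*sqrt(155726)/2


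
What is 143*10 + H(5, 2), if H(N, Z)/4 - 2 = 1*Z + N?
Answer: 1466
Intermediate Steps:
H(N, Z) = 8 + 4*N + 4*Z (H(N, Z) = 8 + 4*(1*Z + N) = 8 + 4*(Z + N) = 8 + 4*(N + Z) = 8 + (4*N + 4*Z) = 8 + 4*N + 4*Z)
143*10 + H(5, 2) = 143*10 + (8 + 4*5 + 4*2) = 1430 + (8 + 20 + 8) = 1430 + 36 = 1466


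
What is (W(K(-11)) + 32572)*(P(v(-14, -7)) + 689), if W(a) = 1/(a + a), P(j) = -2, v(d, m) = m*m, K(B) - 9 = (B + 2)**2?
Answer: 1342618069/60 ≈ 2.2377e+7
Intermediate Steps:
K(B) = 9 + (2 + B)**2 (K(B) = 9 + (B + 2)**2 = 9 + (2 + B)**2)
v(d, m) = m**2
W(a) = 1/(2*a)
(W(K(-11)) + 32572)*(P(v(-14, -7)) + 689) = (1/(2*(9 + (2 - 11)**2)) + 32572)*(-2 + 689) = (1/(2*(9 + (-9)**2)) + 32572)*687 = (1/(2*(9 + 81)) + 32572)*687 = ((1/2)/90 + 32572)*687 = ((1/2)*(1/90) + 32572)*687 = (1/180 + 32572)*687 = (5862961/180)*687 = 1342618069/60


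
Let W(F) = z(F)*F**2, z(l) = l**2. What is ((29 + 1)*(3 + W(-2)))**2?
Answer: 324900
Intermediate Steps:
W(F) = F**4 (W(F) = F**2*F**2 = F**4)
((29 + 1)*(3 + W(-2)))**2 = ((29 + 1)*(3 + (-2)**4))**2 = (30*(3 + 16))**2 = (30*19)**2 = 570**2 = 324900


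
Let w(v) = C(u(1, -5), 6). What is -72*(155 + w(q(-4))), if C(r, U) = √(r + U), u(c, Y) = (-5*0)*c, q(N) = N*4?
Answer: -11160 - 72*√6 ≈ -11336.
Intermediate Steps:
q(N) = 4*N
u(c, Y) = 0 (u(c, Y) = 0*c = 0)
C(r, U) = √(U + r)
w(v) = √6 (w(v) = √(6 + 0) = √6)
-72*(155 + w(q(-4))) = -72*(155 + √6) = -11160 - 72*√6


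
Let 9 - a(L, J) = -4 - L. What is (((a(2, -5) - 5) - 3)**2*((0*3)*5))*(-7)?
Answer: 0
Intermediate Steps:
a(L, J) = 13 + L (a(L, J) = 9 - (-4 - L) = 9 + (4 + L) = 13 + L)
(((a(2, -5) - 5) - 3)**2*((0*3)*5))*(-7) = ((((13 + 2) - 5) - 3)**2*((0*3)*5))*(-7) = (((15 - 5) - 3)**2*(0*5))*(-7) = ((10 - 3)**2*0)*(-7) = (7**2*0)*(-7) = (49*0)*(-7) = 0*(-7) = 0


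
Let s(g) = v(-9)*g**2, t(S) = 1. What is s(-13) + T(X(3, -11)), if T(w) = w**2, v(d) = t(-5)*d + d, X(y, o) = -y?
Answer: -3033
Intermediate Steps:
v(d) = 2*d (v(d) = 1*d + d = d + d = 2*d)
s(g) = -18*g**2 (s(g) = (2*(-9))*g**2 = -18*g**2)
s(-13) + T(X(3, -11)) = -18*(-13)**2 + (-1*3)**2 = -18*169 + (-3)**2 = -3042 + 9 = -3033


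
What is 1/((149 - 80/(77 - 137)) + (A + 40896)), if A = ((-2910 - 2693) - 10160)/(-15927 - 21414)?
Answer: 37341/1532726896 ≈ 2.4362e-5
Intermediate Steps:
A = 15763/37341 (A = (-5603 - 10160)/(-37341) = -15763*(-1/37341) = 15763/37341 ≈ 0.42214)
1/((149 - 80/(77 - 137)) + (A + 40896)) = 1/((149 - 80/(77 - 137)) + (15763/37341 + 40896)) = 1/((149 - 80/(-60)) + 1527113299/37341) = 1/((149 - 1/60*(-80)) + 1527113299/37341) = 1/((149 + 4/3) + 1527113299/37341) = 1/(451/3 + 1527113299/37341) = 1/(1532726896/37341) = 37341/1532726896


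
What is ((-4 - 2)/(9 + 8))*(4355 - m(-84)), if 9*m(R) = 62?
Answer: -78266/51 ≈ -1534.6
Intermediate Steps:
m(R) = 62/9 (m(R) = (⅑)*62 = 62/9)
((-4 - 2)/(9 + 8))*(4355 - m(-84)) = ((-4 - 2)/(9 + 8))*(4355 - 1*62/9) = (-6/17)*(4355 - 62/9) = -6*1/17*(39133/9) = -6/17*39133/9 = -78266/51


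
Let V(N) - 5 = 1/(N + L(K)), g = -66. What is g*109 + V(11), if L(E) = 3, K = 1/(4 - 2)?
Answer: -100645/14 ≈ -7188.9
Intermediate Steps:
K = ½ (K = 1/2 = ½ ≈ 0.50000)
V(N) = 5 + 1/(3 + N) (V(N) = 5 + 1/(N + 3) = 5 + 1/(3 + N))
g*109 + V(11) = -66*109 + (16 + 5*11)/(3 + 11) = -7194 + (16 + 55)/14 = -7194 + (1/14)*71 = -7194 + 71/14 = -100645/14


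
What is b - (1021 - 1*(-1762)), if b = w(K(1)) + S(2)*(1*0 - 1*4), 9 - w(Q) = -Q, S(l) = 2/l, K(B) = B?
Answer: -2777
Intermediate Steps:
w(Q) = 9 + Q (w(Q) = 9 - (-1)*Q = 9 + Q)
b = 6 (b = (9 + 1) + (2/2)*(1*0 - 1*4) = 10 + (2*(½))*(0 - 4) = 10 + 1*(-4) = 10 - 4 = 6)
b - (1021 - 1*(-1762)) = 6 - (1021 - 1*(-1762)) = 6 - (1021 + 1762) = 6 - 1*2783 = 6 - 2783 = -2777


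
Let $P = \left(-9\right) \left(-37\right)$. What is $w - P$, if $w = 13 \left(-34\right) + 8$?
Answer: $-767$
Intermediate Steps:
$P = 333$
$w = -434$ ($w = -442 + 8 = -434$)
$w - P = -434 - 333 = -767$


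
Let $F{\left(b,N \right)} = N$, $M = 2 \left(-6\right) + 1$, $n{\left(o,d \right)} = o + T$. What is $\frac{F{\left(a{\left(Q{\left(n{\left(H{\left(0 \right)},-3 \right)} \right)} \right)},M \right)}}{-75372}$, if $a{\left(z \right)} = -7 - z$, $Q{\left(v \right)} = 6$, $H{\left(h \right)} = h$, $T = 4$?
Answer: $\frac{1}{6852} \approx 0.00014594$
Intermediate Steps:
$n{\left(o,d \right)} = 4 + o$ ($n{\left(o,d \right)} = o + 4 = 4 + o$)
$M = -11$ ($M = -12 + 1 = -11$)
$\frac{F{\left(a{\left(Q{\left(n{\left(H{\left(0 \right)},-3 \right)} \right)} \right)},M \right)}}{-75372} = - \frac{11}{-75372} = \left(-11\right) \left(- \frac{1}{75372}\right) = \frac{1}{6852}$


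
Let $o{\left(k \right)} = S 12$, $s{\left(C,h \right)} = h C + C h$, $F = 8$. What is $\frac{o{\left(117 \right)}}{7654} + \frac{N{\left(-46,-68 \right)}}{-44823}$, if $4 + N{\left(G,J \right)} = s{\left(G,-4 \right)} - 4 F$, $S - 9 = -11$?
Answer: $- \frac{1808440}{171537621} \approx -0.010543$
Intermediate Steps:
$S = -2$ ($S = 9 - 11 = -2$)
$s{\left(C,h \right)} = 2 C h$ ($s{\left(C,h \right)} = C h + C h = 2 C h$)
$o{\left(k \right)} = -24$ ($o{\left(k \right)} = \left(-2\right) 12 = -24$)
$N{\left(G,J \right)} = -36 - 8 G$ ($N{\left(G,J \right)} = -4 + \left(2 G \left(-4\right) - 32\right) = -4 - \left(32 + 8 G\right) = -36 - 8 G$)
$\frac{o{\left(117 \right)}}{7654} + \frac{N{\left(-46,-68 \right)}}{-44823} = - \frac{24}{7654} + \frac{-36 - -368}{-44823} = \left(-24\right) \frac{1}{7654} + \left(-36 + 368\right) \left(- \frac{1}{44823}\right) = - \frac{12}{3827} + 332 \left(- \frac{1}{44823}\right) = - \frac{12}{3827} - \frac{332}{44823} = - \frac{1808440}{171537621}$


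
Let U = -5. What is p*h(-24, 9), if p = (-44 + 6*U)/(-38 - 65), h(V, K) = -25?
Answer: -1850/103 ≈ -17.961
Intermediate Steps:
p = 74/103 (p = (-44 + 6*(-5))/(-38 - 65) = (-44 - 30)/(-103) = -74*(-1/103) = 74/103 ≈ 0.71845)
p*h(-24, 9) = (74/103)*(-25) = -1850/103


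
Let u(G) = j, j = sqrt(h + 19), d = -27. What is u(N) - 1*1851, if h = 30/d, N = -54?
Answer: -1851 + sqrt(161)/3 ≈ -1846.8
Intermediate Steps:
h = -10/9 (h = 30/(-27) = 30*(-1/27) = -10/9 ≈ -1.1111)
j = sqrt(161)/3 (j = sqrt(-10/9 + 19) = sqrt(161/9) = sqrt(161)/3 ≈ 4.2295)
u(G) = sqrt(161)/3
u(N) - 1*1851 = sqrt(161)/3 - 1*1851 = sqrt(161)/3 - 1851 = -1851 + sqrt(161)/3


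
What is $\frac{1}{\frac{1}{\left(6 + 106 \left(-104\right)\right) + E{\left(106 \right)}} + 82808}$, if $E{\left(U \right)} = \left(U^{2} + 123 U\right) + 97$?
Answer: $\frac{13353}{1105735225} \approx 1.2076 \cdot 10^{-5}$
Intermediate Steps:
$E{\left(U \right)} = 97 + U^{2} + 123 U$
$\frac{1}{\frac{1}{\left(6 + 106 \left(-104\right)\right) + E{\left(106 \right)}} + 82808} = \frac{1}{\frac{1}{\left(6 + 106 \left(-104\right)\right) + \left(97 + 106^{2} + 123 \cdot 106\right)} + 82808} = \frac{1}{\frac{1}{\left(6 - 11024\right) + \left(97 + 11236 + 13038\right)} + 82808} = \frac{1}{\frac{1}{-11018 + 24371} + 82808} = \frac{1}{\frac{1}{13353} + 82808} = \frac{1}{\frac{1105735225}{13353}} = \frac{13353}{1105735225}$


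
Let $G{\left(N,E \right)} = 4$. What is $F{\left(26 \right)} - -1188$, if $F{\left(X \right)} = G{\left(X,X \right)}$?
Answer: $1192$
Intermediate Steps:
$F{\left(X \right)} = 4$
$F{\left(26 \right)} - -1188 = 4 - -1188 = 4 + 1188 = 1192$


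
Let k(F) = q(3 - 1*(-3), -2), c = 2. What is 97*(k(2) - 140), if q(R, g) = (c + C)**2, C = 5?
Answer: -8827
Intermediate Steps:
q(R, g) = 49 (q(R, g) = (2 + 5)**2 = 7**2 = 49)
k(F) = 49
97*(k(2) - 140) = 97*(49 - 140) = 97*(-91) = -8827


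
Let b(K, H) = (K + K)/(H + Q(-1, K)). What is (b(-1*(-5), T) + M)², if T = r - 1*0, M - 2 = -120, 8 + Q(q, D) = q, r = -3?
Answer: 508369/36 ≈ 14121.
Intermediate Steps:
Q(q, D) = -8 + q
M = -118 (M = 2 - 120 = -118)
T = -3 (T = -3 - 1*0 = -3 + 0 = -3)
b(K, H) = 2*K/(-9 + H) (b(K, H) = (K + K)/(H + (-8 - 1)) = (2*K)/(H - 9) = (2*K)/(-9 + H) = 2*K/(-9 + H))
(b(-1*(-5), T) + M)² = (2*(-1*(-5))/(-9 - 3) - 118)² = (2*5/(-12) - 118)² = (2*5*(-1/12) - 118)² = (-⅚ - 118)² = (-713/6)² = 508369/36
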